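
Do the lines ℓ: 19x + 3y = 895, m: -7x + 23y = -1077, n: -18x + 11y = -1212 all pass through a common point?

No

Intersecting ℓ and m: solving the 2×2 system gives (x, y) = (52, -31).
Substitute into n: (-18)(52) + (11)(-31) = -1277.
But n requires -1212 ≠ -1277, so the three lines have no common point.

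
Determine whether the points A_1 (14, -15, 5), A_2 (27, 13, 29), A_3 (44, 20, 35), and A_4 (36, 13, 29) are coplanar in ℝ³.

Yes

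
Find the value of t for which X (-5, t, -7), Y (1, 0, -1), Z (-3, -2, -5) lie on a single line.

Collinearity requires XY × XZ = 0; each component is linear in t.
The x-component gives (4)t + (12) = 0, so t = -3.
The remaining components then also vanish.

-3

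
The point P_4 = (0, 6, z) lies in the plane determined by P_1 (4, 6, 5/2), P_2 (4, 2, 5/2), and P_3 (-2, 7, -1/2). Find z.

1/2

Coplanarity requires P_1P_2 · (P_1P_3 × P_1P_4) = 0.
P_1P_2 = (0, -4, 0), P_1P_3 = (-6, 1, -3); the triple product is linear in z with coefficient -24 and constant term 12.
Setting it to zero: z = 1/2.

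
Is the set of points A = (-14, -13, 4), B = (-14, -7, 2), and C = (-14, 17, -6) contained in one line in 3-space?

Yes

AB = (0, 6, -2), AC = (0, 30, -10).
Each component of AC is 5 times the corresponding component of AB, so AC = 5·AB and the points are collinear.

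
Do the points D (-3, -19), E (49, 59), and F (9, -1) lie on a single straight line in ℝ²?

DE = (52, 78), DF = (12, 18).
det[DE; DF] = (52)(18) − (78)(12) = 0.
The determinant is zero, so the points are collinear.

Yes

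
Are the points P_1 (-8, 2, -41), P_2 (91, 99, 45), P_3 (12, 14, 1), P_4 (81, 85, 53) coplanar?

No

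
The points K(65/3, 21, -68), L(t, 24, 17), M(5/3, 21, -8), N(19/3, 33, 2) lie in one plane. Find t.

Normal to plane KMN: n = (-720, 480, -240); plane equation n·P = 10800.
Requiring n·L = 10800: (-720)t + (7440) = 10800.
So t = -14/3.

-14/3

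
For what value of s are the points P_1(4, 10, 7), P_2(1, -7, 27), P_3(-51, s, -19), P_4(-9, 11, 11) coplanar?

The points are coplanar iff P_1P_2 · (P_1P_3 × P_1P_4) = 0.
Expanding, this is linear in s: (248)s + (-13144) = 0.
So s = 53.

53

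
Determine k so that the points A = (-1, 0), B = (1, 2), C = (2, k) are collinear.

The three points are collinear iff det[AB; AC] = 0.
This determinant is linear in k: (2)k + (-6) = 0, so k = 3.

3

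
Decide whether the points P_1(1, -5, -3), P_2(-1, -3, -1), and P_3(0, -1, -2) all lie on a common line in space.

P_1P_2 = (-2, 2, 2), P_1P_3 = (-1, 4, 1).
Comparing components 2 and 3: (2)(1) − (2)(4) = -6 ≠ 0, so P_1P_2 and P_1P_3 are not parallel and the points are not collinear.

No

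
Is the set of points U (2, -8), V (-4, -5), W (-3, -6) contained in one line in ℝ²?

No

UV = (-6, 3), UW = (-5, 2).
Twice the signed area of △UVW is (-6)(2) − (3)(-5) = 3.
The area is nonzero, so the three points are not collinear.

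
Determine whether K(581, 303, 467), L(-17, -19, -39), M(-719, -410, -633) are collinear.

No

KL = (-598, -322, -506), KM = (-1300, -713, -1100).
Comparing components 2 and 3: (-322)(-1100) − (-506)(-713) = -6578 ≠ 0, so KL and KM are not parallel and the points are not collinear.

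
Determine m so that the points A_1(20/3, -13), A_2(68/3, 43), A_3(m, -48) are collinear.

Collinearity: (A_3 − A_1) must be parallel to (A_2 − A_1) = (16, 56).
Cross-multiplying the components: (m − 20/3)·(56) = (-35)·(16).
Solving gives m = -10/3.

-10/3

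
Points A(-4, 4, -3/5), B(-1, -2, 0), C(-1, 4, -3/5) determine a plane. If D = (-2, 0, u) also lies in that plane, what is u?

The plane through A, B, C has equation (9/5)y + 18z = -18/5.
Substituting D: (18)u + (0) = -18/5, so u = -1/5.

-1/5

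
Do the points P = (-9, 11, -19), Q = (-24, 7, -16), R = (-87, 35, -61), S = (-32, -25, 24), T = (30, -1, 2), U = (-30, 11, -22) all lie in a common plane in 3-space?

Yes

The plane through P, Q, R has normal n = PQ × PR = (96, -864, -672) and equation n·X = 2400.
Checking the remaining points: n·S = 2400, n·T = 2400, n·U = 2400.
All equal 2400, so all 6 points lie in one plane.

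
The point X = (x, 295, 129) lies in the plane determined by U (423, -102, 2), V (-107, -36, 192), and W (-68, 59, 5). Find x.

The plane through U, V, W has equation −30392x − 91700y − 52924z = -3608264.
Substituting X: (-30392)x + (-33878696) = -3608264, so x = -996.

-996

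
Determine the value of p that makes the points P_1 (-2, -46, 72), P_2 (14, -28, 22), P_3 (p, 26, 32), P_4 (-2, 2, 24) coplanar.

-18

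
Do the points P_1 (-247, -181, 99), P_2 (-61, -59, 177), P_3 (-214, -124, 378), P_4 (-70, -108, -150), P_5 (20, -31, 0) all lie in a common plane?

The plane through P_1, P_2, P_3 has normal n = P_1P_2 × P_1P_3 = (29592, -49320, 6576) and equation n·P = 2268720.
Checking the remaining points: n·P_4 = 2268720, n·P_5 = 2120760.
Since n·P_5 = 2120760 ≠ 2268720, P_5 is off the plane and the points are not all coplanar.

No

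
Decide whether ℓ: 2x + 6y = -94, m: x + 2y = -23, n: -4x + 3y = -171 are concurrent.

No

Lines aᵢx + bᵢy = cᵢ with pairwise distinct directions are concurrent exactly when det[aᵢ bᵢ cᵢ] = 0.
Here the determinant is -2.
Nonzero, so no common point exists.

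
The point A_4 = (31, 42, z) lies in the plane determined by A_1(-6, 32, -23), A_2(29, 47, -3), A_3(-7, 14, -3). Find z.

A normal to the plane is n = A_1A_2 × A_1A_3 = (660, -720, -615).
A_4 lies in the plane iff n · A_1A_4 = 0.
This gives (-615)z + (3075) = 0, so z = 5.

5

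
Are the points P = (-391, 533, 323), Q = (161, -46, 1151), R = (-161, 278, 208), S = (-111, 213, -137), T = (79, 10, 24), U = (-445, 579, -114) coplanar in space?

Yes

The plane through P, Q, R has normal n = PQ × PR = (277725, 253920, -7590) and equation n·X = 24297315.
Checking the remaining points: n·S = 24297315, n·T = 24297315, n·U = 24297315.
All equal 24297315, so all 6 points lie in one plane.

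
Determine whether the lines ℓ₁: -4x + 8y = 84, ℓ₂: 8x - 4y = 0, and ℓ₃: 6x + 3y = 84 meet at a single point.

Yes

Lines aᵢx + bᵢy = cᵢ with pairwise distinct directions are concurrent exactly when det[aᵢ bᵢ cᵢ] = 0.
Here the determinant is 0.
It vanishes, so the lines are concurrent at (7, 14).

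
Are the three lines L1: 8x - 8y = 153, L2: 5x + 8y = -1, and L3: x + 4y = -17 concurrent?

No

Intersecting L1 and L2: solving the 2×2 system gives (x, y) = (152/13, -773/104).
Substitute into L3: (1)(152/13) + (4)(-773/104) = -469/26.
But L3 requires -17 ≠ -469/26, so the three lines have no common point.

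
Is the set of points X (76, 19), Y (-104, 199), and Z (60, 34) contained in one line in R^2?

No

XY = (-180, 180), XZ = (-16, 15).
det[XY; XZ] = (-180)(15) − (180)(-16) = 180.
The determinant is nonzero, so they are not collinear.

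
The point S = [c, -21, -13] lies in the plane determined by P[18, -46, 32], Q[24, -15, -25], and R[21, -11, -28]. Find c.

Coplanarity requires PQ · (PR × PS) = 0.
PQ = (6, 31, -57), PR = (3, 35, -60); the triple product is linear in c with coefficient 135 and constant term -2970.
Setting it to zero: c = 22.

22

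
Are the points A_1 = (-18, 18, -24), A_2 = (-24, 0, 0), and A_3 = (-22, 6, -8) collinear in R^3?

Yes

A_1A_2 = (-6, -18, 24), A_1A_3 = (-4, -12, 16).
Each component of A_1A_3 is 2/3 times the corresponding component of A_1A_2, so A_1A_3 = 2/3·A_1A_2 and the points are collinear.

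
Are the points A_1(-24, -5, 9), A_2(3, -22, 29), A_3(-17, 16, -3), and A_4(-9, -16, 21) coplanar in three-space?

No

A normal to the plane through A_1, A_2, A_3 is n = A_1A_2 × A_1A_3 = (-216, 464, 686).
The plane has equation n·P = 9038. For A_4: n·A_4 = 8926.
8926 ≠ 9038, so A_4 is off the plane.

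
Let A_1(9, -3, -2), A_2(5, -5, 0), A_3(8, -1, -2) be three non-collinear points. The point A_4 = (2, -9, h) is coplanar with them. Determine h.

2

Coplanarity requires A_1A_2 · (A_1A_3 × A_1A_4) = 0.
A_1A_2 = (-4, -2, 2), A_1A_3 = (-1, 2, 0); the triple product is linear in h with coefficient -10 and constant term 20.
Setting it to zero: h = 2.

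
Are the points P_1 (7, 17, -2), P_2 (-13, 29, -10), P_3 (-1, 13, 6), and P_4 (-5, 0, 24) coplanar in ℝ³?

Yes

With P_1 as base: P_1P_2 = (-20, 12, -8), P_1P_3 = (-8, -4, 8), P_1P_4 = (-12, -17, 26).
P_1P_3 × P_1P_4 = (32, 112, 88).
P_1P_2 · (P_1P_3 × P_1P_4) = 0.
The scalar triple product vanishes, so the four points are coplanar.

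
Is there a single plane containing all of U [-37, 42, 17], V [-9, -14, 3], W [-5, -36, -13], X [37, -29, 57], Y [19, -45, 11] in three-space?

No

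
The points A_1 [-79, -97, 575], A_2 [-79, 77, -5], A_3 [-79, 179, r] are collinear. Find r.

Collinearity requires A_1A_2 × A_1A_3 = 0; each component is linear in r.
The x-component gives (174)r + (60030) = 0, so r = -345.
The remaining components then also vanish.

-345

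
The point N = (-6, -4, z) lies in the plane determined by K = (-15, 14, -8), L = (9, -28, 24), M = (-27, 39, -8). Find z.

-5

A normal to the plane is n = KL × KM = (-800, -384, 96).
N lies in the plane iff n · KN = 0.
This gives (96)z + (480) = 0, so z = -5.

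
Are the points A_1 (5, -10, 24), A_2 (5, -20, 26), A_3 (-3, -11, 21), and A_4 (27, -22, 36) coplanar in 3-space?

A normal to the plane through A_1, A_2, A_3 is n = A_1A_2 × A_1A_3 = (32, -16, -80).
The plane has equation n·P = -1600. For A_4: n·A_4 = -1664.
-1664 ≠ -1600, so A_4 is off the plane.

No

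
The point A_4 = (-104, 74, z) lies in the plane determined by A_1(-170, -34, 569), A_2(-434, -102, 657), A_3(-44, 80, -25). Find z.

-69

A normal to the plane is n = A_1A_2 × A_1A_3 = (30360, -145728, -21528).
A_4 lies in the plane iff n · A_1A_4 = 0.
This gives (-21528)z + (-1485432) = 0, so z = -69.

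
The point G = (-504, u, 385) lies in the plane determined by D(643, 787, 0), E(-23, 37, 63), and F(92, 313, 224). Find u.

Coplanarity requires DE · (DF × DG) = 0.
DE = (-666, -750, 63), DF = (-551, -474, 224); the triple product is linear in u with coefficient 114471 and constant term 30792699.
Setting it to zero: u = -269.

-269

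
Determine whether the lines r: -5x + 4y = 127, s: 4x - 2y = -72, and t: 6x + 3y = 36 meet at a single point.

Lines aᵢx + bᵢy = cᵢ with pairwise distinct directions are concurrent exactly when det[aᵢ bᵢ cᵢ] = 0.
Here the determinant is 24.
Nonzero, so no common point exists.

No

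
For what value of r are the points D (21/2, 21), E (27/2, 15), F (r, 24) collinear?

The three points are collinear iff det[DE; DF] = 0.
This determinant is linear in r: (6)r + (-54) = 0, so r = 9.

9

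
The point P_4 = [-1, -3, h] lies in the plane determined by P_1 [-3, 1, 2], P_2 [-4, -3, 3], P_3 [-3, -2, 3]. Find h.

4

The plane through P_1, P_2, P_3 has equation −1x + 1y + 3z = 10.
Substituting P_4: (3)h + (-2) = 10, so h = 4.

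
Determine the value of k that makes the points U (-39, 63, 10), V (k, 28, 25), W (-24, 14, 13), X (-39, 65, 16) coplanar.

-27

The points are coplanar iff UV · (UW × UX) = 0.
Expanding, this is linear in k: (-300)k + (-8100) = 0.
So k = -27.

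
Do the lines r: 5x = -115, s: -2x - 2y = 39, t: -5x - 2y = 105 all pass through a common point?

No

Lines aᵢx + bᵢy = cᵢ with pairwise distinct directions are concurrent exactly when det[aᵢ bᵢ cᵢ] = 0.
Here the determinant is 30.
Nonzero, so no common point exists.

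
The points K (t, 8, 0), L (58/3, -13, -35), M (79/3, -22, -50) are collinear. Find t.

Direction LM = (7, -9, -15). From the y-coordinate of K, the parameter along the line is τ = (8 − (-13))/(-9) = -7/3.
Then t = 58/3 + (-7/3)·(7) = 3.

3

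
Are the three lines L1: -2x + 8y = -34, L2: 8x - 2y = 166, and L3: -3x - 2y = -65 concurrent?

Lines aᵢx + bᵢy = cᵢ with pairwise distinct directions are concurrent exactly when det[aᵢ bᵢ cᵢ] = 0.
Here the determinant is 0.
It vanishes, so the lines are concurrent at (21, 1).

Yes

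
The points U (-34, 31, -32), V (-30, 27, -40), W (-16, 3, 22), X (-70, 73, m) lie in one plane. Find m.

The points are coplanar iff UV · (UW × UX) = 0.
Expanding, this is linear in m: (-40)m + (-560) = 0.
So m = -14.

-14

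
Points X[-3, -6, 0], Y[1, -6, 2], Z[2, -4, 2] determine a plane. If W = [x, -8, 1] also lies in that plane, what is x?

-2

Coplanarity requires XY · (XZ × XW) = 0.
XY = (4, 0, 2), XZ = (5, 2, 2); the triple product is linear in x with coefficient -4 and constant term -8.
Setting it to zero: x = -2.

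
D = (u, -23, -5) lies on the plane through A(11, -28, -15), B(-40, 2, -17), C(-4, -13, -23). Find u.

A normal to the plane is n = AB × AC = (-210, -378, -315).
D lies in the plane iff n · AD = 0.
This gives (-210)u + (-2730) = 0, so u = -13.

-13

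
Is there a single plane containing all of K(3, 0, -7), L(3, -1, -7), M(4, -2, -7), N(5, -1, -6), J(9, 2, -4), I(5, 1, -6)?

The plane through K, L, M has normal n = KL × KM = (0, 0, 1) and equation n·P = -7.
Checking the remaining points: n·N = -6, n·J = -4, n·I = -6.
Since n·N = -6 ≠ -7, N is off the plane and the points are not all coplanar.

No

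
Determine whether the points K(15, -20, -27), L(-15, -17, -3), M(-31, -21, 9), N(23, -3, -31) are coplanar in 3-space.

With K as base: KL = (-30, 3, 24), KM = (-46, -1, 36), KN = (8, 17, -4).
KM × KN = (-608, 104, -774).
KL · (KM × KN) = -24.
Since -24 ≠ 0, the four points are not coplanar.

No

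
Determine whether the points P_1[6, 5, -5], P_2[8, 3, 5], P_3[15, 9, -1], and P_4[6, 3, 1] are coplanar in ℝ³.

No

The four points are coplanar iff the 3×3 determinant with rows P_1P_2, P_1P_3, P_1P_4 is zero.
Rows: (2, -2, 10), (9, 4, 4), (0, -2, 6).
Expanding along the first row: (2)(32) − (-2)(54) + (10)(-18) = -8.
Nonzero ⇒ not coplanar.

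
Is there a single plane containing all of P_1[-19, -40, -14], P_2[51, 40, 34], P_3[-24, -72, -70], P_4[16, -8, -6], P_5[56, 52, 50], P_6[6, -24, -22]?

The plane through P_1, P_2, P_3 has normal n = P_1P_2 × P_1P_3 = (-2944, 3680, -1840) and equation n·P = -65504.
Checking the remaining points: n·P_4 = -65504, n·P_5 = -65504, n·P_6 = -65504.
All equal -65504, so all 6 points lie in one plane.

Yes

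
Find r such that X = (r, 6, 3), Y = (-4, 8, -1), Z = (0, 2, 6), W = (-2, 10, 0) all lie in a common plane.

-1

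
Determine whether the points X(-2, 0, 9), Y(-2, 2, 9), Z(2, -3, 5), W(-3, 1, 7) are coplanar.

The four points are coplanar iff the 3×3 determinant with rows XY, XZ, XW is zero.
Rows: (0, 2, 0), (4, -3, -4), (-1, 1, -2).
Expanding along the first row: (0)(10) − (2)(-12) + (0)(1) = 24.
Nonzero ⇒ not coplanar.

No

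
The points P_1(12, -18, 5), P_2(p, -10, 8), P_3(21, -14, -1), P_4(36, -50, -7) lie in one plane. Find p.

Normal to plane P_1P_3P_4: n = (-240, -36, -384); plane equation n·P = -4152.
Requiring n·P_2 = -4152: (-240)p + (-2712) = -4152.
So p = 6.

6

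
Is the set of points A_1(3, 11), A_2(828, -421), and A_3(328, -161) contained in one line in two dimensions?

No

A_1A_2 = (825, -432), A_1A_3 = (325, -172).
If collinear, A_1A_3 would be a scalar multiple of A_1A_2. But (825)·(-172) ≠ (-432)·(325) (difference -1500), so they are not parallel; the points are not collinear.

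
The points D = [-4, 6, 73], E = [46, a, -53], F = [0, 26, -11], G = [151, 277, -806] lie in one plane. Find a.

60

Coplanarity ⇔ det[DE; DF; DG] = 0.
Expanding, this is linear in a: (-9504)a + (570240) = 0.
So a = 60.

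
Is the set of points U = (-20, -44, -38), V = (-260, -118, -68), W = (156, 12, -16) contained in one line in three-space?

No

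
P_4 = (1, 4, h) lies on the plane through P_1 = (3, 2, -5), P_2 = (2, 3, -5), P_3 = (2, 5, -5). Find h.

The plane through P_1, P_2, P_3 has equation −2z = 10.
Substituting P_4: (-2)h + (0) = 10, so h = -5.

-5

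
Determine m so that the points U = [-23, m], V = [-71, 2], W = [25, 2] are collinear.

Collinearity: (U − V) must be parallel to (W − V) = (96, 0).
Cross-multiplying the components: (m − 2)·(96) = (48)·(0).
Solving gives m = 2.

2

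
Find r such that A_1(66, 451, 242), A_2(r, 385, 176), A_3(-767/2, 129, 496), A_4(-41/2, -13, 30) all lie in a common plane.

177/2

The points are coplanar iff A_1A_2 · (A_1A_3 × A_1A_4) = 0.
Expanding, this is linear in r: (186120)r + (-16471620) = 0.
So r = 177/2.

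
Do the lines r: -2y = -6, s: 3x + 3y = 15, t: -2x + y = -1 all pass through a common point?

Lines aᵢx + bᵢy = cᵢ with pairwise distinct directions are concurrent exactly when det[aᵢ bᵢ cᵢ] = 0.
Here the determinant is 0.
It vanishes, so the lines are concurrent at (2, 3).

Yes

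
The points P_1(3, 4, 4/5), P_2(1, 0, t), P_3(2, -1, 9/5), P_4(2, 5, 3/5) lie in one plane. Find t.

The points are coplanar iff P_1P_2 · (P_1P_3 × P_1P_4) = 0.
Expanding, this is linear in t: (-6)t + (48/5) = 0.
So t = 8/5.

8/5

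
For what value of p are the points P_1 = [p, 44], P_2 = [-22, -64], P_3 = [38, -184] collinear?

The three points are collinear iff det[P_1P_2; P_1P_3] = 0.
This determinant is linear in p: (120)p + (9120) = 0, so p = -76.

-76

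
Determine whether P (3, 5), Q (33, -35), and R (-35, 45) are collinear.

PQ = (30, -40), PR = (-38, 40).
det[PQ; PR] = (30)(40) − (-40)(-38) = -320.
The determinant is nonzero, so they are not collinear.

No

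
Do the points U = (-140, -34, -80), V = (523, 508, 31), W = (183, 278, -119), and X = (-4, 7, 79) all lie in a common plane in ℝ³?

Yes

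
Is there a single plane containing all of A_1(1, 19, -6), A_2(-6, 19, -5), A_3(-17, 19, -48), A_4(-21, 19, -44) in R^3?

With A_1 as base: A_1A_2 = (-7, 0, 1), A_1A_3 = (-18, 0, -42), A_1A_4 = (-22, 0, -38).
A_1A_3 × A_1A_4 = (0, 240, 0).
A_1A_2 · (A_1A_3 × A_1A_4) = 0.
The scalar triple product vanishes, so the four points are coplanar.

Yes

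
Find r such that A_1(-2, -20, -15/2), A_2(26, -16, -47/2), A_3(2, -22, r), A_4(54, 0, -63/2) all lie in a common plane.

Normal to plane A_1A_2A_4: n = (224, -224, 336); plane equation n·P = 1512.
Requiring n·A_3 = 1512: (336)r + (5376) = 1512.
So r = -23/2.

-23/2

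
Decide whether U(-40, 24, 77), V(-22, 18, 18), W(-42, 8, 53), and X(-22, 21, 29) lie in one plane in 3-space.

With U as base: UV = (18, -6, -59), UW = (-2, -16, -24), UX = (18, -3, -48).
UW × UX = (696, -528, 294).
UV · (UW × UX) = -1650.
Since -1650 ≠ 0, the four points are not coplanar.

No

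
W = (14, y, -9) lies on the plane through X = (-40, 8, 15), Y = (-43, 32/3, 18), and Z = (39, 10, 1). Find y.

-20/3

A normal to the plane is n = XY × XZ = (-130/3, 195, -650/3).
W lies in the plane iff n · XW = 0.
This gives (195)y + (1300) = 0, so y = -20/3.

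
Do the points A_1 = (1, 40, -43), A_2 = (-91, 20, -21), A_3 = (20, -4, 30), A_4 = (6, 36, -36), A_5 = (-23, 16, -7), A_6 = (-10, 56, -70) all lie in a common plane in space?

The plane through A_1, A_2, A_3 has normal n = A_1A_2 × A_1A_3 = (-492, 7134, 4428) and equation n·P = 94464.
Checking the remaining points: n·A_4 = 94464, n·A_5 = 94464, n·A_6 = 94464.
All equal 94464, so all 6 points lie in one plane.

Yes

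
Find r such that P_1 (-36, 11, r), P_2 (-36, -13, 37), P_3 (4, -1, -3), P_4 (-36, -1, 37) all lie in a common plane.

Coplanarity ⇔ det[P_1P_2; P_1P_3; P_1P_4] = 0.
Expanding, this is linear in r: (-480)r + (17760) = 0.
So r = 37.

37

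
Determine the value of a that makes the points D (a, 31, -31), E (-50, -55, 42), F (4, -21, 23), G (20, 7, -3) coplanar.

18

The points are coplanar iff DE · (DF × DG) = 0.
Expanding, this is linear in a: (352)a + (-6336) = 0.
So a = 18.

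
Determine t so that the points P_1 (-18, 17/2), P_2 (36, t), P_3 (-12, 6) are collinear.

-14

The three points are collinear iff det[P_1P_2; P_1P_3] = 0.
This determinant is linear in t: (-6)t + (-84) = 0, so t = -14.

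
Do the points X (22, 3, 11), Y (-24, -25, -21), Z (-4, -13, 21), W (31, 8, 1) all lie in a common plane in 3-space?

With X as base: XY = (-46, -28, -32), XZ = (-26, -16, 10), XW = (9, 5, -10).
XZ × XW = (110, -170, 14).
XY · (XZ × XW) = -748.
Since -748 ≠ 0, the four points are not coplanar.

No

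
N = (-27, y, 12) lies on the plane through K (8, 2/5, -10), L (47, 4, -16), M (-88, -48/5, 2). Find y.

4

The plane through K, L, M has equation −(84/5)x + 108y − (222/5)z = 1764/5.
Substituting N: (108)y + (-396/5) = 1764/5, so y = 4.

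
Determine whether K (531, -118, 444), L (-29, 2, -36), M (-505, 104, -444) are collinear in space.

KL = (-560, 120, -480), KM = (-1036, 222, -888).
Each component of KM is 37/20 times the corresponding component of KL, so KM = 37/20·KL and the points are collinear.

Yes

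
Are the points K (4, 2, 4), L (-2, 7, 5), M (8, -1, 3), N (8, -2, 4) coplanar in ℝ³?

Yes

The four points are coplanar iff the 3×3 determinant with rows KL, KM, KN is zero.
Rows: (-6, 5, 1), (4, -3, -1), (4, -4, 0).
Expanding along the first row: (-6)(-4) − (5)(4) + (1)(-4) = 0.
Zero determinant ⇒ coplanar.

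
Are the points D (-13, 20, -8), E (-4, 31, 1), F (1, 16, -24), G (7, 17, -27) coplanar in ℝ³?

With D as base: DE = (9, 11, 9), DF = (14, -4, -16), DG = (20, -3, -19).
DF × DG = (28, -54, 38).
DE · (DF × DG) = 0.
The scalar triple product vanishes, so the four points are coplanar.

Yes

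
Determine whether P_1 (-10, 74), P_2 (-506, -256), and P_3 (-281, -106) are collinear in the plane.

P_1P_2 = (-496, -330), P_1P_3 = (-271, -180).
If collinear, P_1P_3 would be a scalar multiple of P_1P_2. But (-496)·(-180) ≠ (-330)·(-271) (difference -150), so they are not parallel; the points are not collinear.

No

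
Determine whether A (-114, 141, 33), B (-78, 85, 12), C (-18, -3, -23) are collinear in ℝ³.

No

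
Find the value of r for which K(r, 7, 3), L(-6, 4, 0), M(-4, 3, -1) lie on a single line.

Direction LM = (2, -1, -1). From the y-coordinate of K, the parameter along the line is τ = (7 − 4)/(-1) = -3.
Then r = (-6) + (-3)·(2) = -12.

-12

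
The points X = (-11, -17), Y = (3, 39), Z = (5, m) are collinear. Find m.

47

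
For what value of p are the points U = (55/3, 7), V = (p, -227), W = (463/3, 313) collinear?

-257/3

The three points are collinear iff det[UV; UW] = 0.
This determinant is linear in p: (306)p + (26214) = 0, so p = -257/3.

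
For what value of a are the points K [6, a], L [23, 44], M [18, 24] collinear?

-24

The three points are collinear iff det[KL; KM] = 0.
This determinant is linear in a: (-5)a + (-120) = 0, so a = -24.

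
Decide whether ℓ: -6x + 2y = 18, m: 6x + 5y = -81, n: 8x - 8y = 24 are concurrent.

Yes

Lines aᵢx + bᵢy = cᵢ with pairwise distinct directions are concurrent exactly when det[aᵢ bᵢ cᵢ] = 0.
Here the determinant is 0.
It vanishes, so the lines are concurrent at (-6, -9).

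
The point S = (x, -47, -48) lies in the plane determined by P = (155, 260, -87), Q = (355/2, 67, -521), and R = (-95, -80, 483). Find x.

65/2

Coplanarity requires PQ · (PR × PS) = 0.
PQ = (45/2, -193, -434), PR = (-250, -340, 570); the triple product is linear in x with coefficient -257570 and constant term 8371025.
Setting it to zero: x = 65/2.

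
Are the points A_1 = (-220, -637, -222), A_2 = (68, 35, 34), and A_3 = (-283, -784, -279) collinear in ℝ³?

No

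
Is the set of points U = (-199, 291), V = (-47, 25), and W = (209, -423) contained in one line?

UV = (152, -266), UW = (408, -714).
Checking proportionality: UW = 51/19·UV, so the vectors are parallel and the points are collinear.

Yes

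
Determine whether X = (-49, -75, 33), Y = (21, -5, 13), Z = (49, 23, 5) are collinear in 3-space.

Yes

XY = (70, 70, -20), XZ = (98, 98, -28).
XY × XZ = (0, 0, 0).
The cross product vanishes, so the three points are collinear.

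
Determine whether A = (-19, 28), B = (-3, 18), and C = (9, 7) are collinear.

No

AB = (16, -10), AC = (28, -21).
If collinear, AC would be a scalar multiple of AB. But (16)·(-21) ≠ (-10)·(28) (difference -56), so they are not parallel; the points are not collinear.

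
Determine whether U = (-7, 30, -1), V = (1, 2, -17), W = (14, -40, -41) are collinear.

No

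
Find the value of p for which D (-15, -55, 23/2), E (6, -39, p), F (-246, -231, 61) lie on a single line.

Collinearity requires DE × DF = 0; each component is linear in p.
The x-component gives (176)p + (-1232) = 0, so p = 7.
The remaining components then also vanish.

7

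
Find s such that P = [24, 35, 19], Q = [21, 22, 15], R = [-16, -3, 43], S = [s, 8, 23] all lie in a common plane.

The points are coplanar iff PQ · (PR × PS) = 0.
Expanding, this is linear in s: (-464)s + (3248) = 0.
So s = 7.

7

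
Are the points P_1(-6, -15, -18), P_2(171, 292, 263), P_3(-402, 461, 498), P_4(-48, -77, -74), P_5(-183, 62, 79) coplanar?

The plane through P_1, P_2, P_3 has normal n = P_1P_2 × P_1P_3 = (24656, -202608, 205824) and equation n·P = -813648.
Checking the remaining points: n·P_4 = -813648, n·P_5 = -813648.
All equal -813648, so all 5 points lie in one plane.

Yes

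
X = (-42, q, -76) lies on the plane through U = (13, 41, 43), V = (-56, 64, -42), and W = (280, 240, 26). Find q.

Coplanarity requires UV · (UW × UX) = 0.
UV = (-69, 23, -85), UW = (267, 199, -17); the triple product is linear in q with coefficient -23868 and constant term 2434536.
Setting it to zero: q = 102.

102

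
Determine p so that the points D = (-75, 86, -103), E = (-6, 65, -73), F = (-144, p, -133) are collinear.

107

Collinearity requires DE × DF = 0; each component is linear in p.
The x-component gives (-30)p + (3210) = 0, so p = 107.
The remaining components then also vanish.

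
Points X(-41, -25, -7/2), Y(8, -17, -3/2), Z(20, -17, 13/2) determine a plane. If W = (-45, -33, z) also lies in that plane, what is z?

49/2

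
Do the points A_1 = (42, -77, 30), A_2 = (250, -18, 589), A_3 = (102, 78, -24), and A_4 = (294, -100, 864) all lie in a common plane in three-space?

No

The four points are coplanar iff the 3×3 determinant with rows A_1A_2, A_1A_3, A_1A_4 is zero.
Rows: (208, 59, 559), (60, 155, -54), (252, -23, 834).
Expanding along the first row: (208)(128028) − (59)(63648) + (559)(-40440) = 268632.
Nonzero ⇒ not coplanar.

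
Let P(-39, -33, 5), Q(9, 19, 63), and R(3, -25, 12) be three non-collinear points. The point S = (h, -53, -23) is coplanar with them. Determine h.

45

The plane through P, Q, R has equation −100x + 2100y − 1800z = -74400.
Substituting S: (-100)h + (-69900) = -74400, so h = 45.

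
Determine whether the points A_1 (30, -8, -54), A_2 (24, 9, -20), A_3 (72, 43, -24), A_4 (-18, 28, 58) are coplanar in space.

No

With A_1 as base: A_1A_2 = (-6, 17, 34), A_1A_3 = (42, 51, 30), A_1A_4 = (-48, 36, 112).
A_1A_3 × A_1A_4 = (4632, -6144, 3960).
A_1A_2 · (A_1A_3 × A_1A_4) = 2400.
Since 2400 ≠ 0, the four points are not coplanar.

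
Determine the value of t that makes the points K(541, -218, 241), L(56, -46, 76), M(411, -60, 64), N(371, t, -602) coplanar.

Normal to plane KLM: n = (-4374, -64395, -54270); plane equation n·P = -1407294.
Requiring n·N = -1407294: (-64395)t + (31047786) = -1407294.
So t = 504.

504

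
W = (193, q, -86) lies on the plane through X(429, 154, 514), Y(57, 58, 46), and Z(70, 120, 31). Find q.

The plane through X, Y, Z has equation 30456x − 11664y − 21816z = 55944.
Substituting W: (-11664)q + (7754184) = 55944, so q = 660.

660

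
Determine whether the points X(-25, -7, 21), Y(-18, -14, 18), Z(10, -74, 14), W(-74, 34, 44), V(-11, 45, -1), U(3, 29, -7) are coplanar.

The plane through X, Y, Z has normal n = XY × XZ = (-152, -56, -224) and equation n·P = -512.
Checking the remaining points: n·W = -512, n·V = -624, n·U = -512.
Since n·V = -624 ≠ -512, V is off the plane and the points are not all coplanar.

No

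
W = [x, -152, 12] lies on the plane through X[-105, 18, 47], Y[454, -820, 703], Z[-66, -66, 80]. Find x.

-79

The plane through X, Y, Z has equation 27450x + 7137y − 14274z = -3424662.
Substituting W: (27450)x + (-1256112) = -3424662, so x = -79.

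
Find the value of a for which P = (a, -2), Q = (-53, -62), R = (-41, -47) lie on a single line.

-5

The three points are collinear iff det[PQ; PR] = 0.
This determinant is linear in a: (-15)a + (-75) = 0, so a = -5.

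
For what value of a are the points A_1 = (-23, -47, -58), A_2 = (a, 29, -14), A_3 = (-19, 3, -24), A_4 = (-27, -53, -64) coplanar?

-31

Normal to plane A_1A_3A_4: n = (-96, -112, 176); plane equation n·P = -2736.
Requiring n·A_2 = -2736: (-96)a + (-5712) = -2736.
So a = -31.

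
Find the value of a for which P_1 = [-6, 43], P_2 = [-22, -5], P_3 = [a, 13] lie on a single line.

-16

The three points are collinear iff det[P_1P_2; P_1P_3] = 0.
This determinant is linear in a: (48)a + (768) = 0, so a = -16.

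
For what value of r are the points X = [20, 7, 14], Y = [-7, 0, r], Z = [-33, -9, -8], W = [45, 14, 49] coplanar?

-49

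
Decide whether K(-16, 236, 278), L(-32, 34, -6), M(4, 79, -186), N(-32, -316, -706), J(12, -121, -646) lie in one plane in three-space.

The plane through K, L, M has normal n = KL × KM = (49140, -13104, 6552) and equation n·P = -2057328.
Checking the remaining points: n·N = -2057328, n·J = -2057328.
All equal -2057328, so all 5 points lie in one plane.

Yes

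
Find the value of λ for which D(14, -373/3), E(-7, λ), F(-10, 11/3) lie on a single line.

-37/3

The three points are collinear iff det[DE; DF] = 0.
This determinant is linear in λ: (24)λ + (296) = 0, so λ = -37/3.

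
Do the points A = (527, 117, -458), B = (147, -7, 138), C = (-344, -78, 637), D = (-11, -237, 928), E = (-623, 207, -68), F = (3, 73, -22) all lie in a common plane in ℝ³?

The plane through A, B, C has normal n = AB × AC = (-19560, -103016, -33904) and equation n·P = -6832960.
Checking the remaining points: n·D = -6832960, n·E = -6832960, n·F = -6832960.
All equal -6832960, so all 6 points lie in one plane.

Yes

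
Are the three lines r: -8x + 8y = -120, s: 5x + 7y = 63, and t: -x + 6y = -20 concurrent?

Intersecting r and s: solving the 2×2 system gives (x, y) = (14, -1).
Substitute into t: (-1)(14) + (6)(-1) = -20.
This equals -20, so (14, -1) lies on all three lines and they are concurrent.

Yes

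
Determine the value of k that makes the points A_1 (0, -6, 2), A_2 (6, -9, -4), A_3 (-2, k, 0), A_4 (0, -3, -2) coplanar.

-2

Coplanarity ⇔ det[A_1A_2; A_1A_3; A_1A_4] = 0.
Expanding, this is linear in k: (-24)k + (-48) = 0.
So k = -2.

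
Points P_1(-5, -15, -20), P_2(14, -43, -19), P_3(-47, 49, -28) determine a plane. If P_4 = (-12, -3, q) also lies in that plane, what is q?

The plane through P_1, P_2, P_3 has equation 160x + 110y + 40z = -3250.
Substituting P_4: (40)q + (-2250) = -3250, so q = -25.

-25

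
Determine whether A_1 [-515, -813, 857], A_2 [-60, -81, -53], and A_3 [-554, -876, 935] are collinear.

No

A_1A_2 = (455, 732, -910), A_1A_3 = (-39, -63, 78).
Comparing components 2 and 3: (732)(78) − (-910)(-63) = -234 ≠ 0, so A_1A_2 and A_1A_3 are not parallel and the points are not collinear.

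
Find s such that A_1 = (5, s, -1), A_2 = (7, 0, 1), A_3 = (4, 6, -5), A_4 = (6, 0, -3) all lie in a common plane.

The points are coplanar iff A_1A_2 · (A_1A_3 × A_1A_4) = 0.
Expanding, this is linear in s: (6)s + (-36) = 0.
So s = 6.

6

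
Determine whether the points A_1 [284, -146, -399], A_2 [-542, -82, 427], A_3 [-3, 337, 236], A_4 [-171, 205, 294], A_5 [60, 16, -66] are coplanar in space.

The plane through A_1, A_2, A_3 has normal n = A_1A_2 × A_1A_3 = (-358318, 287448, -380590) and equation n·P = 8125690.
Checking the remaining points: n·A_4 = 8305758, n·A_5 = 8219028.
Since n·A_4 = 8305758 ≠ 8125690, A_4 is off the plane and the points are not all coplanar.

No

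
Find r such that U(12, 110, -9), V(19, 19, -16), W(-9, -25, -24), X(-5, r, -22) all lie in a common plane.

Normal to plane UVW: n = (420, 252, -2856); plane equation n·P = 58464.
Requiring n·X = 58464: (252)r + (60732) = 58464.
So r = -9.

-9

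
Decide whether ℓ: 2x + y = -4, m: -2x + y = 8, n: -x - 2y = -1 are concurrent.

The three lines meet at one point iff the augmented coefficient matrix [aᵢ bᵢ cᵢ] has rank < 3, i.e. its determinant vanishes.
Here the determinant is 0.
It vanishes, so the lines are concurrent at (-3, 2).

Yes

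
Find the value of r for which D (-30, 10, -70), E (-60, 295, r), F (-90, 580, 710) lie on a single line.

320

Collinearity requires DE × DF = 0; each component is linear in r.
The x-component gives (-570)r + (182400) = 0, so r = 320.
The remaining components then also vanish.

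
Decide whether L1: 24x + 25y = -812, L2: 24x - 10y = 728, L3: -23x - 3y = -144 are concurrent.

Yes

The three lines meet at one point iff the augmented coefficient matrix [aᵢ bᵢ cᵢ] has rank < 3, i.e. its determinant vanishes.
Here the determinant is 0.
It vanishes, so the lines are concurrent at (12, -44).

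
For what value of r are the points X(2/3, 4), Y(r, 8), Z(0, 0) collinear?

The three points are collinear iff det[XY; XZ] = 0.
This determinant is linear in r: (-4)r + (16/3) = 0, so r = 4/3.

4/3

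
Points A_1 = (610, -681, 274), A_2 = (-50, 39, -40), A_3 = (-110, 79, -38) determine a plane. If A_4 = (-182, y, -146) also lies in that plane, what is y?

219

The plane through A_1, A_2, A_3 has equation 14000x + 20160y + 16800z = -585760.
Substituting A_4: (20160)y + (-5000800) = -585760, so y = 219.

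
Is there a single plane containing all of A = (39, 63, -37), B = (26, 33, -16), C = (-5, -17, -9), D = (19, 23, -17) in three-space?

A normal to the plane through A, B, C is n = AB × AC = (840, -560, -280).
The plane has equation n·P = 7840. For D: n·D = 7840.
Equal, so D lies in the plane and all four are coplanar.

Yes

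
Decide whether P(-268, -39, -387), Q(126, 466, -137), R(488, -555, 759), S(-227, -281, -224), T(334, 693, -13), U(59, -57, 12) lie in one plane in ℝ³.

No

The plane through P, Q, R has normal n = PQ × PR = (707730, -262524, -585084) and equation n·X = 46994304.
Checking the remaining points: n·S = 44173350, n·T = 62058780, n·U = 49698930.
Since n·S = 44173350 ≠ 46994304, S is off the plane and the points are not all coplanar.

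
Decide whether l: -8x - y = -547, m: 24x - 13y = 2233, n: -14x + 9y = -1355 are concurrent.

Yes

The three lines meet at one point iff the augmented coefficient matrix [aᵢ bᵢ cᵢ] has rank < 3, i.e. its determinant vanishes.
Here the determinant is 0.
It vanishes, so the lines are concurrent at (73, -37).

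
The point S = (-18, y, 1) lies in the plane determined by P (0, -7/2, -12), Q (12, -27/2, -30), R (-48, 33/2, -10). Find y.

15/2

Coplanarity requires PQ · (PR × PS) = 0.
PQ = (12, -10, -18), PR = (-48, 20, 2); the triple product is linear in y with coefficient 840 and constant term -6300.
Setting it to zero: y = 15/2.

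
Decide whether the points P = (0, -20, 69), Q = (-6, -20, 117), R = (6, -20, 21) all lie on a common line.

Yes

PQ = (-6, 0, 48), PR = (6, 0, -48).
PQ × PR = (0, 0, 0).
The cross product vanishes, so the three points are collinear.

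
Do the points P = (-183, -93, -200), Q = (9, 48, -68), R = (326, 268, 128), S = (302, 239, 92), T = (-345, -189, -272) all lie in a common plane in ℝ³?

Yes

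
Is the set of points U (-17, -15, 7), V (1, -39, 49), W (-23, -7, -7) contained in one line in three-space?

Yes

UV = (18, -24, 42), UW = (-6, 8, -14).
Each component of UW is -1/3 times the corresponding component of UV, so UW = -1/3·UV and the points are collinear.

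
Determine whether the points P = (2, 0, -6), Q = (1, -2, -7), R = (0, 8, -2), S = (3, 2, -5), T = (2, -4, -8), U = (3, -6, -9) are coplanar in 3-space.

Yes

The plane through P, Q, R has normal n = PQ × PR = (0, 6, -12) and equation n·X = 72.
Checking the remaining points: n·S = 72, n·T = 72, n·U = 72.
All equal 72, so all 6 points lie in one plane.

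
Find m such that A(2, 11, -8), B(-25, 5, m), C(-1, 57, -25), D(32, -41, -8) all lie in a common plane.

14

Coplanarity ⇔ det[AB; AC; AD] = 0.
Expanding, this is linear in m: (-1224)m + (17136) = 0.
So m = 14.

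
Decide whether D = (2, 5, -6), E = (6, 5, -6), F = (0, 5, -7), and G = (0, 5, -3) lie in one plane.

Yes

A normal to the plane through D, E, F is n = DE × DF = (0, 4, 0).
The plane has equation n·P = 20. For G: n·G = 20.
Equal, so G lies in the plane and all four are coplanar.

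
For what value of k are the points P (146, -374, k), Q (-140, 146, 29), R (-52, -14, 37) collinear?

55

Direction QR = (88, -160, 8). From the x-coordinate of P, the parameter along the line is τ = (146 − (-140))/88 = 13/4.
Then k = 29 + 13/4·(8) = 55.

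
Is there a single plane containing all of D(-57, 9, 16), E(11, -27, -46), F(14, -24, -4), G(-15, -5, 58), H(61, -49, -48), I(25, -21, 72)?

The plane through D, E, F has normal n = DE × DF = (-1326, -3042, 312) and equation n·P = 53196.
Checking the remaining points: n·G = 53196, n·H = 53196, n·I = 53196.
All equal 53196, so all 6 points lie in one plane.

Yes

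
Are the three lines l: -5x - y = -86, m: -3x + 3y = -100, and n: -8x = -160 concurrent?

No

Lines aᵢx + bᵢy = cᵢ with pairwise distinct directions are concurrent exactly when det[aᵢ bᵢ cᵢ] = 0.
Here the determinant is 16.
Nonzero, so no common point exists.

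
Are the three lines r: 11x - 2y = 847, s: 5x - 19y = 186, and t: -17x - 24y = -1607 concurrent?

Intersecting r and s: solving the 2×2 system gives (x, y) = (79, 11).
Substitute into t: (-17)(79) + (-24)(11) = -1607.
This equals -1607, so (79, 11) lies on all three lines and they are concurrent.

Yes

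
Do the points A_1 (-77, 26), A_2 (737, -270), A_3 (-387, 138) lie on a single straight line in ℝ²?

No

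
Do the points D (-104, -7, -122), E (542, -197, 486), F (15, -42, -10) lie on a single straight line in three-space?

Yes

DE = (646, -190, 608), DF = (119, -35, 112).
DE × DF = (0, 0, 0).
The cross product vanishes, so the three points are collinear.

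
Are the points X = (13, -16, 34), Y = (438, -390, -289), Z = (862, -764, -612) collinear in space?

XY = (425, -374, -323), XZ = (849, -748, -646).
XY × XZ = (0, 323, -374).
The cross product is nonzero, so the points do not lie on one line.

No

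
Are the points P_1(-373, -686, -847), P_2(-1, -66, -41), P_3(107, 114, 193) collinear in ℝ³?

P_1P_2 = (372, 620, 806), P_1P_3 = (480, 800, 1040).
Each component of P_1P_3 is 40/31 times the corresponding component of P_1P_2, so P_1P_3 = 40/31·P_1P_2 and the points are collinear.

Yes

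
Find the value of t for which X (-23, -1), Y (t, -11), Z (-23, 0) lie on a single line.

Collinearity: (Y − X) must be parallel to (Z − X) = (0, 1).
Cross-multiplying the components: (t − (-23))·(1) = (-10)·(0).
Solving gives t = -23.

-23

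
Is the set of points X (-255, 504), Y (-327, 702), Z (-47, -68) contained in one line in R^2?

XY = (-72, 198), XZ = (208, -572).
Checking proportionality: XZ = -26/9·XY, so the vectors are parallel and the points are collinear.

Yes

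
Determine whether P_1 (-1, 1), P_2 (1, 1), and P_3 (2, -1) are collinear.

No

P_1P_2 = (2, 0), P_1P_3 = (3, -2).
Twice the signed area of △P_1P_2P_3 is (2)(-2) − (0)(3) = -4.
The area is nonzero, so the three points are not collinear.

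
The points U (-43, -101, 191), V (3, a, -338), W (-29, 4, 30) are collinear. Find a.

244

Collinearity requires UV × UW = 0; each component is linear in a.
The x-component gives (-161)a + (39284) = 0, so a = 244.
The remaining components then also vanish.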